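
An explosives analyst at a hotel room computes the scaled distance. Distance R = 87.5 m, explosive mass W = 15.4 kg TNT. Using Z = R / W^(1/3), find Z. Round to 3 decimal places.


Scaled distance calculation:
W^(1/3) = 15.4^(1/3) = 2.487942
Z = R / W^(1/3) = 87.5 / 2.487942
Z = 35.170 m/kg^(1/3)

35.170


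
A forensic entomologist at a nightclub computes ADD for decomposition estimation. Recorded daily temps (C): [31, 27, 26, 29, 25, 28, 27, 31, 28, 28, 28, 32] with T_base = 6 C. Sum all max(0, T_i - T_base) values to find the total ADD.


Computing ADD day by day:
Day 1: max(0, 31 - 6) = 25
Day 2: max(0, 27 - 6) = 21
Day 3: max(0, 26 - 6) = 20
Day 4: max(0, 29 - 6) = 23
Day 5: max(0, 25 - 6) = 19
Day 6: max(0, 28 - 6) = 22
Day 7: max(0, 27 - 6) = 21
Day 8: max(0, 31 - 6) = 25
Day 9: max(0, 28 - 6) = 22
Day 10: max(0, 28 - 6) = 22
Day 11: max(0, 28 - 6) = 22
Day 12: max(0, 32 - 6) = 26
Total ADD = 268

268


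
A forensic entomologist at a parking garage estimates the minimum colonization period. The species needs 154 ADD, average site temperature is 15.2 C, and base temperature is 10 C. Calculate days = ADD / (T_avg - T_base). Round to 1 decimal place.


Insect development time:
Effective temperature = avg_temp - T_base = 15.2 - 10 = 5.2 C
Days = ADD / effective_temp = 154 / 5.2 = 29.6 days

29.6


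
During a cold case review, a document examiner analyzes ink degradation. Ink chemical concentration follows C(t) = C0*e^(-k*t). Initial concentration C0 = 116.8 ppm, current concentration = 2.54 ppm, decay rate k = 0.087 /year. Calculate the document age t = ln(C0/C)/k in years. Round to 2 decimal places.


Document age estimation:
C0/C = 116.8 / 2.54 = 45.984252
ln(C0/C) = 3.828299
t = 3.828299 / 0.087 = 44.00 years

44.00


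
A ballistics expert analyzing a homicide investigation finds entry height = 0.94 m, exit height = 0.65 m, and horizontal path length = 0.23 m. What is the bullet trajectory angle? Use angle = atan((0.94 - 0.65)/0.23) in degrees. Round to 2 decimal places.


Bullet trajectory angle:
Height difference = 0.94 - 0.65 = 0.29 m
angle = atan(0.29 / 0.23)
angle = atan(1.26087)
angle = 51.58 degrees

51.58


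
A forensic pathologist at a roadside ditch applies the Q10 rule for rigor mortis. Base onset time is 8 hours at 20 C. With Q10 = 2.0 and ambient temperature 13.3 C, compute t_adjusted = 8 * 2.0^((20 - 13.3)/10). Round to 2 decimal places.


Rigor mortis time adjustment:
Exponent = (T_ref - T_actual) / 10 = (20 - 13.3) / 10 = 0.67
Q10 factor = 2.0^0.67 = 1.59107
t_adjusted = 8 * 1.59107 = 12.73 hours

12.73


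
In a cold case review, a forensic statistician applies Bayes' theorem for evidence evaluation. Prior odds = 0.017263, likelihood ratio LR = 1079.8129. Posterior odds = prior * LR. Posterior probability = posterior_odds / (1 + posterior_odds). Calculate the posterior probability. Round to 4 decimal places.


Bayesian evidence evaluation:
Posterior odds = prior_odds * LR = 0.017263 * 1079.8129 = 18.64081
Posterior probability = posterior_odds / (1 + posterior_odds)
= 18.64081 / (1 + 18.64081)
= 18.64081 / 19.64081
= 0.9491

0.9491


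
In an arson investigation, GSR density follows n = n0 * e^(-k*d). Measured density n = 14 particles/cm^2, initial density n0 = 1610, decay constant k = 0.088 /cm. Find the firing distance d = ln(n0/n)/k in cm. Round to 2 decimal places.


GSR distance calculation:
n0/n = 1610 / 14 = 115
ln(n0/n) = 4.744932
d = 4.744932 / 0.088 = 53.92 cm

53.92


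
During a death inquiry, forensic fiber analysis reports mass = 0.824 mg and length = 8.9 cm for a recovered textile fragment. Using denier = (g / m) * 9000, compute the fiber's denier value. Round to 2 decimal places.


Denier calculation:
Mass in grams = 0.824 mg / 1000 = 0.000824 g
Length in meters = 8.9 cm / 100 = 0.089 m
Linear density = mass / length = 0.000824 / 0.089 = 0.00925843 g/m
Denier = (g/m) * 9000 = 0.00925843 * 9000 = 83.33

83.33


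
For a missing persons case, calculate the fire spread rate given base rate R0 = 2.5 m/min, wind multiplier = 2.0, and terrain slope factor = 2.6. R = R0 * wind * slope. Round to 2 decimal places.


Fire spread rate calculation:
R = R0 * wind_factor * slope_factor
= 2.5 * 2.0 * 2.6
= 5 * 2.6
= 13.00 m/min

13.00


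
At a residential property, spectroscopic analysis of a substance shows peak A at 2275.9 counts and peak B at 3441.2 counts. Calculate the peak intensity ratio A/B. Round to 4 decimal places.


Spectral peak ratio:
Peak A = 2275.9 counts
Peak B = 3441.2 counts
Ratio = 2275.9 / 3441.2 = 0.6614

0.6614


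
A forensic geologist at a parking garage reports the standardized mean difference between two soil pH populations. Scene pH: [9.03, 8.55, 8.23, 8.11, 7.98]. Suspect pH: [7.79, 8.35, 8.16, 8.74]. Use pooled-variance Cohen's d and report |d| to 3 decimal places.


Pooled-variance Cohen's d for soil pH comparison:
Scene mean = 41.9 / 5 = 8.38
Suspect mean = 33.04 / 4 = 8.26
Scene sample variance s_s^2 = 0.1767
Suspect sample variance s_c^2 = 0.156467
Pooled variance = ((n_s-1)*s_s^2 + (n_c-1)*s_c^2) / (n_s + n_c - 2) = 0.168029
Pooled SD = sqrt(0.168029) = 0.409913
Mean difference = 0.12
|d| = |0.12| / 0.409913 = 0.293

0.293


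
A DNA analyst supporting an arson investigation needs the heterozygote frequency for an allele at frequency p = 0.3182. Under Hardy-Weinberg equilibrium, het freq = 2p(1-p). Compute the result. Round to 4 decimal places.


Hardy-Weinberg heterozygote frequency:
q = 1 - p = 1 - 0.3182 = 0.6818
2pq = 2 * 0.3182 * 0.6818 = 0.4339

0.4339


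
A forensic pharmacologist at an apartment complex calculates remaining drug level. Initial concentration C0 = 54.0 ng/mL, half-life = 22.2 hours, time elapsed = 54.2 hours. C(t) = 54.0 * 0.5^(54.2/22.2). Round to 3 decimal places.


Drug concentration decay:
Number of half-lives = t / t_half = 54.2 / 22.2 = 2.441441
Decay factor = 0.5^2.441441 = 0.18409968
C(t) = 54.0 * 0.18409968 = 9.941 ng/mL

9.941


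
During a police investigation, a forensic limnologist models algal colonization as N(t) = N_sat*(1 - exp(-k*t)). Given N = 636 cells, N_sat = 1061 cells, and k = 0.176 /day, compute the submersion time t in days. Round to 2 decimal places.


PMSI from diatom colonization curve:
N / N_sat = 636 / 1061 = 0.599434
1 - N/N_sat = 0.400566
ln(1 - N/N_sat) = -0.914877
t = -ln(1 - N/N_sat) / k = -(-0.914877) / 0.176 = 5.20 days

5.20


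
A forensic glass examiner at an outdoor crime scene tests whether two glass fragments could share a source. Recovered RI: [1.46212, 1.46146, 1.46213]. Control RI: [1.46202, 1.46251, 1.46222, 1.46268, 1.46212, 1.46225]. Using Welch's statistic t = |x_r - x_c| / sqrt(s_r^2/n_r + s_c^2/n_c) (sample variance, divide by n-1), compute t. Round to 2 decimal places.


Welch's t-criterion for glass RI comparison:
Recovered mean = sum / n_r = 4.38571 / 3 = 1.4619033
Control mean = sum / n_c = 8.7738 / 6 = 1.4623
Recovered sample variance s_r^2 = 1.47433e-07
Control sample variance s_c^2 = 6.164e-08
Welch SE (unpooled) = sqrt(s_r^2/n_r + s_c^2/n_c) = sqrt(4.91444e-08 + 1.02733e-08) = sqrt(5.94177e-08) = 0.000243757
|mean_r - mean_c| = 0.000396667
t = 0.000396667 / 0.000243757 = 1.63

1.63


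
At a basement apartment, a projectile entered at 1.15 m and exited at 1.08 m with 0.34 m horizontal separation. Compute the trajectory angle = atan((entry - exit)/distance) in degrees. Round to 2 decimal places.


Bullet trajectory angle:
Height difference = 1.15 - 1.08 = 0.07 m
angle = atan(0.07 / 0.34)
angle = atan(0.205882)
angle = 11.63 degrees

11.63


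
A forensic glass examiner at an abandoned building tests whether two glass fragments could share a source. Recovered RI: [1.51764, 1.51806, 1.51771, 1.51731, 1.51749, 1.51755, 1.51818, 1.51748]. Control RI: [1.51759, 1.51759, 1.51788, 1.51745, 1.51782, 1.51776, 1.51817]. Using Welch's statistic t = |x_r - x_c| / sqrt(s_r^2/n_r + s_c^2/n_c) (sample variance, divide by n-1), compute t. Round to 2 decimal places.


Welch's t-criterion for glass RI comparison:
Recovered mean = sum / n_r = 12.14142 / 8 = 1.5176775
Control mean = sum / n_c = 10.62426 / 7 = 1.5177514
Recovered sample variance s_r^2 = 8.95357e-08
Control sample variance s_c^2 = 5.6581e-08
Welch SE (unpooled) = sqrt(s_r^2/n_r + s_c^2/n_c) = sqrt(1.1192e-08 + 8.08299e-09) = sqrt(1.9275e-08) = 0.000138834
|mean_r - mean_c| = 7.39286e-05
t = 7.39286e-05 / 0.000138834 = 0.53

0.53


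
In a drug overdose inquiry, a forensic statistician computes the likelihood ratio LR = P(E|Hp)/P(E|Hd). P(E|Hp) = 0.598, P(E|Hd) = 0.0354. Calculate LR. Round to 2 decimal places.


Likelihood ratio calculation:
LR = P(E|Hp) / P(E|Hd)
LR = 0.598 / 0.0354
LR = 16.89

16.89


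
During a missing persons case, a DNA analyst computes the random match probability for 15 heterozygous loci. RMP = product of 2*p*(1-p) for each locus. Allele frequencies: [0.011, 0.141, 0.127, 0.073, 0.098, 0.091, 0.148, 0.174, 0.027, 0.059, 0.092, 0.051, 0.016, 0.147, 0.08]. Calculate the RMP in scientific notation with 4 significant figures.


Computing RMP for 15 loci:
Locus 1: 2 * 0.011 * 0.989 = 0.021758
Locus 2: 2 * 0.141 * 0.859 = 0.242238
Locus 3: 2 * 0.127 * 0.873 = 0.221742
Locus 4: 2 * 0.073 * 0.927 = 0.135342
Locus 5: 2 * 0.098 * 0.902 = 0.176792
Locus 6: 2 * 0.091 * 0.909 = 0.165438
Locus 7: 2 * 0.148 * 0.852 = 0.252192
Locus 8: 2 * 0.174 * 0.826 = 0.287448
Locus 9: 2 * 0.027 * 0.973 = 0.052542
Locus 10: 2 * 0.059 * 0.941 = 0.111038
Locus 11: 2 * 0.092 * 0.908 = 0.167072
Locus 12: 2 * 0.051 * 0.949 = 0.096798
Locus 13: 2 * 0.016 * 0.984 = 0.031488
Locus 14: 2 * 0.147 * 0.853 = 0.250782
Locus 15: 2 * 0.08 * 0.92 = 0.1472
RMP = 3.678e-14

3.678e-14


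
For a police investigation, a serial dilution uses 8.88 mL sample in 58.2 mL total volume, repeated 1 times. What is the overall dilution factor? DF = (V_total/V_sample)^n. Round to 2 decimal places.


Dilution factor calculation:
Single dilution = V_total / V_sample = 58.2 / 8.88 ≈ 6.554054
Number of dilutions = 1
Total DF = (58.2 / 8.88)^1 (full precision, rounded at the end) = 6.55

6.55


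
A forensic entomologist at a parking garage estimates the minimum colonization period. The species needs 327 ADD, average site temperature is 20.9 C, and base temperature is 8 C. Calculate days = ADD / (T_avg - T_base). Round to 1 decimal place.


Insect development time:
Effective temperature = avg_temp - T_base = 20.9 - 8 = 12.9 C
Days = ADD / effective_temp = 327 / 12.9 = 25.3 days

25.3


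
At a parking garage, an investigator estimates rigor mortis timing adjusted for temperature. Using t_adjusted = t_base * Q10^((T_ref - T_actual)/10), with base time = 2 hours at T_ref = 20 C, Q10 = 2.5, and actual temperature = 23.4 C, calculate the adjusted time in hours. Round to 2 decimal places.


Rigor mortis time adjustment:
Exponent = (T_ref - T_actual) / 10 = (20 - 23.4) / 10 = -0.34
Q10 factor = 2.5^-0.34 = 0.73232
t_adjusted = 2 * 0.73232 = 1.46 hours

1.46


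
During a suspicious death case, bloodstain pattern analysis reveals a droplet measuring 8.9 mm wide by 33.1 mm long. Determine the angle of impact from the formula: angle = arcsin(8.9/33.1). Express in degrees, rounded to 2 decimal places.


Blood spatter impact angle calculation:
width / length = 8.9 / 33.1 = 0.268882
angle = arcsin(0.268882)
angle = 15.60 degrees

15.60


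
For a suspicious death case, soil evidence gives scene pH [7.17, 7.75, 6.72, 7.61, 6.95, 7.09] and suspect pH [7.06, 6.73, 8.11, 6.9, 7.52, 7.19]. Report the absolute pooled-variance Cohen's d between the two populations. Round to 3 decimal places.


Pooled-variance Cohen's d for soil pH comparison:
Scene mean = 43.29 / 6 = 7.215
Suspect mean = 43.51 / 6 = 7.251667
Scene sample variance s_s^2 = 0.15503
Suspect sample variance s_c^2 = 0.249017
Pooled variance = ((n_s-1)*s_s^2 + (n_c-1)*s_c^2) / (n_s + n_c - 2) = 0.202023
Pooled SD = sqrt(0.202023) = 0.44947
Mean difference = -0.036667
|d| = |-0.036667| / 0.44947 = 0.082

0.082


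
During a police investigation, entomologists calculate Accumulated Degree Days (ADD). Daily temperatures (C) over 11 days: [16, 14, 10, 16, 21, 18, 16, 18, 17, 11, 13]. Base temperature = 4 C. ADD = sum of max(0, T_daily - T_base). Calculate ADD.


Computing ADD day by day:
Day 1: max(0, 16 - 4) = 12
Day 2: max(0, 14 - 4) = 10
Day 3: max(0, 10 - 4) = 6
Day 4: max(0, 16 - 4) = 12
Day 5: max(0, 21 - 4) = 17
Day 6: max(0, 18 - 4) = 14
Day 7: max(0, 16 - 4) = 12
Day 8: max(0, 18 - 4) = 14
Day 9: max(0, 17 - 4) = 13
Day 10: max(0, 11 - 4) = 7
Day 11: max(0, 13 - 4) = 9
Total ADD = 126

126


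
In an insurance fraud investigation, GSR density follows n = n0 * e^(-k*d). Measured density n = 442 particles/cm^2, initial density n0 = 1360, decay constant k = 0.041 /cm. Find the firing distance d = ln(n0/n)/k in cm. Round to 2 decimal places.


GSR distance calculation:
n0/n = 1360 / 442 = 3.076923
ln(n0/n) = 1.12393
d = 1.12393 / 0.041 = 27.41 cm

27.41


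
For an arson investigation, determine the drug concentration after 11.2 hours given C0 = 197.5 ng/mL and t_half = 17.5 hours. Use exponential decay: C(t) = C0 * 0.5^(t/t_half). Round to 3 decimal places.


Drug concentration decay:
Number of half-lives = t / t_half = 11.2 / 17.5 = 0.64
Decay factor = 0.5^0.64 = 0.64171295
C(t) = 197.5 * 0.64171295 = 126.738 ng/mL

126.738


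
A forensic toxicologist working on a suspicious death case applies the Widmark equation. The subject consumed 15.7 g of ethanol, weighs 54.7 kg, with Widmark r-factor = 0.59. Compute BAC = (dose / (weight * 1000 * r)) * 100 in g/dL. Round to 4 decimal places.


Applying the Widmark formula:
BAC = (dose_g / (body_wt * 1000 * r)) * 100
Denominator = 54.7 * 1000 * 0.59 = 32273
BAC = (15.7 / 32273) * 100
BAC = 0.0486 g/dL

0.0486


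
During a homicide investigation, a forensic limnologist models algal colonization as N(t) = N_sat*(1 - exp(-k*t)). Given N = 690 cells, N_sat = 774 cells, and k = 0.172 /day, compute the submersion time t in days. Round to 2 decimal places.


PMSI from diatom colonization curve:
N / N_sat = 690 / 774 = 0.891473
1 - N/N_sat = 0.108527
ln(1 - N/N_sat) = -2.220756
t = -ln(1 - N/N_sat) / k = -(-2.220756) / 0.172 = 12.91 days

12.91


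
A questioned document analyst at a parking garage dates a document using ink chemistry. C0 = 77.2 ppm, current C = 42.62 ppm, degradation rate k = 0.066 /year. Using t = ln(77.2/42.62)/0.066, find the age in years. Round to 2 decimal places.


Document age estimation:
C0/C = 77.2 / 42.62 = 1.811356
ln(C0/C) = 0.594076
t = 0.594076 / 0.066 = 9.00 years

9.00


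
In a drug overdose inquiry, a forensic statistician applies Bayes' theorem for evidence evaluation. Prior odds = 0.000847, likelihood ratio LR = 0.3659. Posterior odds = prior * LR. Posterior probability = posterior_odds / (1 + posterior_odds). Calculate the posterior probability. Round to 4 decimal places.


Bayesian evidence evaluation:
Posterior odds = prior_odds * LR = 0.000847 * 0.3659 = 0.0003099173
Posterior probability = posterior_odds / (1 + posterior_odds)
= 0.0003099173 / (1 + 0.0003099173)
= 0.0003099173 / 1.0003099173
= 0.0003

0.0003


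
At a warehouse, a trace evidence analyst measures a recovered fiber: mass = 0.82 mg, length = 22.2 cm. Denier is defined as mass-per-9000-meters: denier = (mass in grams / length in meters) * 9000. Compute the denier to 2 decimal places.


Denier calculation:
Mass in grams = 0.82 mg / 1000 = 0.00082 g
Length in meters = 22.2 cm / 100 = 0.222 m
Linear density = mass / length = 0.00082 / 0.222 = 0.00369369 g/m
Denier = (g/m) * 9000 = 0.00369369 * 9000 = 33.24

33.24


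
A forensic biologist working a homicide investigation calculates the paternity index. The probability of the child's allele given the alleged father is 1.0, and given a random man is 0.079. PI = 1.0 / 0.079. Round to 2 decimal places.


Paternity Index calculation:
PI = P(allele|father) / P(allele|random)
PI = 1.0 / 0.079
PI = 12.66

12.66


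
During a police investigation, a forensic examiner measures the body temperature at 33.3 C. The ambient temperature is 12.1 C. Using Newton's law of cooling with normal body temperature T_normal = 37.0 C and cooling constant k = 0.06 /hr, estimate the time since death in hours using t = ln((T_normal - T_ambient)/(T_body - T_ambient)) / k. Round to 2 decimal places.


Using Newton's law of cooling:
t = ln((T_normal - T_ambient) / (T_body - T_ambient)) / k
T_normal - T_ambient = 24.9
T_body - T_ambient = 21.2
Ratio = 1.174528
ln(ratio) = 0.160866
t = 0.160866 / 0.06 = 2.68 hours

2.68


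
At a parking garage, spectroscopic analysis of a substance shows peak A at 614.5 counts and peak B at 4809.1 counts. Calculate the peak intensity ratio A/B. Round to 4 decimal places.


Spectral peak ratio:
Peak A = 614.5 counts
Peak B = 4809.1 counts
Ratio = 614.5 / 4809.1 = 0.1278

0.1278


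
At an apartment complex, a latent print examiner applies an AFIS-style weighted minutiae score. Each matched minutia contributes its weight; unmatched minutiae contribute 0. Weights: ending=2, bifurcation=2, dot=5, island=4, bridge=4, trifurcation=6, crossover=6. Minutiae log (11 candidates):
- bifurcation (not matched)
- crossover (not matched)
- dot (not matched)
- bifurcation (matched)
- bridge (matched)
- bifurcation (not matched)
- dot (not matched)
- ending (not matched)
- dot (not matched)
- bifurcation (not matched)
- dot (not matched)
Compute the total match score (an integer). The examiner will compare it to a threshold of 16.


Weighted minutiae match score:
  bifurcation: not matched, +0
  crossover: not matched, +0
  dot: not matched, +0
  bifurcation: matched, +2 (running total 2)
  bridge: matched, +4 (running total 6)
  bifurcation: not matched, +0
  dot: not matched, +0
  ending: not matched, +0
  dot: not matched, +0
  bifurcation: not matched, +0
  dot: not matched, +0
Total score = 6
Threshold = 16; verdict = inconclusive

6


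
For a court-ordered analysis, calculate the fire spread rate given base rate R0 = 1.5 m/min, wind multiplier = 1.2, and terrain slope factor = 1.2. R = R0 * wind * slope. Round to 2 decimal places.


Fire spread rate calculation:
R = R0 * wind_factor * slope_factor
= 1.5 * 1.2 * 1.2
= 1.8 * 1.2
= 2.16 m/min

2.16


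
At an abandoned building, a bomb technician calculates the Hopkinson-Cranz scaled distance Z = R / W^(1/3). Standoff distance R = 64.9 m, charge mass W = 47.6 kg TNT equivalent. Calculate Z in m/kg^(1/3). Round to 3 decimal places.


Scaled distance calculation:
W^(1/3) = 47.6^(1/3) = 3.624118
Z = R / W^(1/3) = 64.9 / 3.624118
Z = 17.908 m/kg^(1/3)

17.908


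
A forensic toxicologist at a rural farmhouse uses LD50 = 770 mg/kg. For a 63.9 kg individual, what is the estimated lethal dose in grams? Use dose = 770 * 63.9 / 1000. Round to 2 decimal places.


Lethal dose calculation:
Lethal dose = LD50 * body_weight / 1000
= 770 * 63.9 / 1000
= 49203 / 1000
= 49.20 g

49.20


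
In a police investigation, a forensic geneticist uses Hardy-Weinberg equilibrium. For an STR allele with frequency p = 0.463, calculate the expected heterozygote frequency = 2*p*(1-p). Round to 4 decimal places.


Hardy-Weinberg heterozygote frequency:
q = 1 - p = 1 - 0.463 = 0.537
2pq = 2 * 0.463 * 0.537 = 0.4973

0.4973


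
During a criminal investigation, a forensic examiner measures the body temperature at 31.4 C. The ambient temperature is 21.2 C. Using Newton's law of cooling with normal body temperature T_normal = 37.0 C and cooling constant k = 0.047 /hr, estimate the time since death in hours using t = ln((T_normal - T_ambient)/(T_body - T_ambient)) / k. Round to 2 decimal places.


Using Newton's law of cooling:
t = ln((T_normal - T_ambient) / (T_body - T_ambient)) / k
T_normal - T_ambient = 15.8
T_body - T_ambient = 10.2
Ratio = 1.54902
ln(ratio) = 0.437622
t = 0.437622 / 0.047 = 9.31 hours

9.31


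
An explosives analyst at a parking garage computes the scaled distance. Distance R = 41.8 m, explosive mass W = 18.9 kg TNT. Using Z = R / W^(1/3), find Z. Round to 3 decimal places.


Scaled distance calculation:
W^(1/3) = 18.9^(1/3) = 2.663712
Z = R / W^(1/3) = 41.8 / 2.663712
Z = 15.692 m/kg^(1/3)

15.692


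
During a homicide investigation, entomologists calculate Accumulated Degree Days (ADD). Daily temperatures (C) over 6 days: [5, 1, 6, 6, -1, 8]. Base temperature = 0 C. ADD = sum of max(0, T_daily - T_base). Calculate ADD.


Computing ADD day by day:
Day 1: max(0, 5 - 0) = 5
Day 2: max(0, 1 - 0) = 1
Day 3: max(0, 6 - 0) = 6
Day 4: max(0, 6 - 0) = 6
Day 5: max(0, -1 - 0) = 0
Day 6: max(0, 8 - 0) = 8
Total ADD = 26

26


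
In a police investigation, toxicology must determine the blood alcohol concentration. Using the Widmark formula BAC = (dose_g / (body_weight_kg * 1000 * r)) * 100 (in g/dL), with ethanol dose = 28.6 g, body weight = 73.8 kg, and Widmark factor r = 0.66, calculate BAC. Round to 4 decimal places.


Applying the Widmark formula:
BAC = (dose_g / (body_wt * 1000 * r)) * 100
Denominator = 73.8 * 1000 * 0.66 = 48708
BAC = (28.6 / 48708) * 100
BAC = 0.0587 g/dL

0.0587


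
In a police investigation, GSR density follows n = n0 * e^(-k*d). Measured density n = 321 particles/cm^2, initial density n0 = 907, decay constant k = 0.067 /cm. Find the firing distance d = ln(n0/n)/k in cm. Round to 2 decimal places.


GSR distance calculation:
n0/n = 907 / 321 = 2.825545
ln(n0/n) = 1.038701
d = 1.038701 / 0.067 = 15.50 cm

15.50


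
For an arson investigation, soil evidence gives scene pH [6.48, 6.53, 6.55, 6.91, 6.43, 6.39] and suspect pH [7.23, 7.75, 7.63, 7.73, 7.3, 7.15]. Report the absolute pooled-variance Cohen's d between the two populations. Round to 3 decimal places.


Pooled-variance Cohen's d for soil pH comparison:
Scene mean = 39.29 / 6 = 6.548333
Suspect mean = 44.79 / 6 = 7.465
Scene sample variance s_s^2 = 0.034977
Suspect sample variance s_c^2 = 0.07207
Pooled variance = ((n_s-1)*s_s^2 + (n_c-1)*s_c^2) / (n_s + n_c - 2) = 0.053523
Pooled SD = sqrt(0.053523) = 0.23135
Mean difference = -0.916667
|d| = |-0.916667| / 0.23135 = 3.962

3.962


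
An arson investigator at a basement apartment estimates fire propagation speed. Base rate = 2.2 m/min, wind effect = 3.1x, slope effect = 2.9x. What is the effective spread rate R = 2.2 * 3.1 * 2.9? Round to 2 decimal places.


Fire spread rate calculation:
R = R0 * wind_factor * slope_factor
= 2.2 * 3.1 * 2.9
= 6.82 * 2.9
= 19.78 m/min

19.78


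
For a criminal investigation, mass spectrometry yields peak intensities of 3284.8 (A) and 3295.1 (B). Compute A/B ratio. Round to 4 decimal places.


Spectral peak ratio:
Peak A = 3284.8 counts
Peak B = 3295.1 counts
Ratio = 3284.8 / 3295.1 = 0.9969

0.9969


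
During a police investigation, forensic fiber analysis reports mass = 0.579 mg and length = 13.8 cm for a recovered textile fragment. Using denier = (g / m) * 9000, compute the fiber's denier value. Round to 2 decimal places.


Denier calculation:
Mass in grams = 0.579 mg / 1000 = 0.000579 g
Length in meters = 13.8 cm / 100 = 0.138 m
Linear density = mass / length = 0.000579 / 0.138 = 0.00419565 g/m
Denier = (g/m) * 9000 = 0.00419565 * 9000 = 37.76

37.76


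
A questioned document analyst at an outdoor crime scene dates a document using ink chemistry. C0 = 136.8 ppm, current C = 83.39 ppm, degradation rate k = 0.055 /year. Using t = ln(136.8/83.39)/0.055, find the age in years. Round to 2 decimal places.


Document age estimation:
C0/C = 136.8 / 83.39 = 1.640484
ln(C0/C) = 0.494991
t = 0.494991 / 0.055 = 9.00 years

9.00


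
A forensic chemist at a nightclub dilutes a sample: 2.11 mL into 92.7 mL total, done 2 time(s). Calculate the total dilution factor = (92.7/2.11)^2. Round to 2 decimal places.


Dilution factor calculation:
Single dilution = V_total / V_sample = 92.7 / 2.11 ≈ 43.933649
Number of dilutions = 2
Total DF = (92.7 / 2.11)^2 (full precision, rounded at the end) = 1930.17

1930.17


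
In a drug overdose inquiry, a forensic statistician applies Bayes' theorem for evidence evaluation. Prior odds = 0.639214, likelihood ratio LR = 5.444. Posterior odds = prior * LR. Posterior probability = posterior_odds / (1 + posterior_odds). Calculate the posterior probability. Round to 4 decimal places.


Bayesian evidence evaluation:
Posterior odds = prior_odds * LR = 0.639214 * 5.444 = 3.479881
Posterior probability = posterior_odds / (1 + posterior_odds)
= 3.479881 / (1 + 3.479881)
= 3.479881 / 4.479881
= 0.7768

0.7768


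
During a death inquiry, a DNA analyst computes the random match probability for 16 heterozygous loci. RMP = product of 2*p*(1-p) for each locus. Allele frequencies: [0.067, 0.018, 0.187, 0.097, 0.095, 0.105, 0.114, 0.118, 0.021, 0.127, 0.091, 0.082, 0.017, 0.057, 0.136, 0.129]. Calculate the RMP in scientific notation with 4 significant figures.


Computing RMP for 16 loci:
Locus 1: 2 * 0.067 * 0.933 = 0.125022
Locus 2: 2 * 0.018 * 0.982 = 0.035352
Locus 3: 2 * 0.187 * 0.813 = 0.304062
Locus 4: 2 * 0.097 * 0.903 = 0.175182
Locus 5: 2 * 0.095 * 0.905 = 0.17195
Locus 6: 2 * 0.105 * 0.895 = 0.18795
Locus 7: 2 * 0.114 * 0.886 = 0.202008
Locus 8: 2 * 0.118 * 0.882 = 0.208152
Locus 9: 2 * 0.021 * 0.979 = 0.041118
Locus 10: 2 * 0.127 * 0.873 = 0.221742
Locus 11: 2 * 0.091 * 0.909 = 0.165438
Locus 12: 2 * 0.082 * 0.918 = 0.150552
Locus 13: 2 * 0.017 * 0.983 = 0.033422
Locus 14: 2 * 0.057 * 0.943 = 0.107502
Locus 15: 2 * 0.136 * 0.864 = 0.235008
Locus 16: 2 * 0.129 * 0.871 = 0.224718
RMP = 1.379e-14

1.379e-14


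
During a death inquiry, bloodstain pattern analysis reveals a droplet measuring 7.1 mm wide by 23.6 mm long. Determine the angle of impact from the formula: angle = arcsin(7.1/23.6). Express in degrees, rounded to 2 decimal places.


Blood spatter impact angle calculation:
width / length = 7.1 / 23.6 = 0.300847
angle = arcsin(0.300847)
angle = 17.51 degrees

17.51


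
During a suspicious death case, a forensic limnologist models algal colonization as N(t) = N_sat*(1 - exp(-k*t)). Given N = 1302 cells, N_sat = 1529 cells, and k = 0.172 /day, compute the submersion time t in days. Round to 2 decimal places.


PMSI from diatom colonization curve:
N / N_sat = 1302 / 1529 = 0.851537
1 - N/N_sat = 0.148463
ln(1 - N/N_sat) = -1.90742
t = -ln(1 - N/N_sat) / k = -(-1.90742) / 0.172 = 11.09 days

11.09


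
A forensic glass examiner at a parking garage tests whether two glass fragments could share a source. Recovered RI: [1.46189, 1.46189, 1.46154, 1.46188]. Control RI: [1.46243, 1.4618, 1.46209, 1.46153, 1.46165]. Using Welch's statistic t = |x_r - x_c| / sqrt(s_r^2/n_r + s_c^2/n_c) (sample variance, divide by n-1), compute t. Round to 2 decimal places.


Welch's t-criterion for glass RI comparison:
Recovered mean = sum / n_r = 5.8472 / 4 = 1.4618
Control mean = sum / n_c = 7.3095 / 5 = 1.4619
Recovered sample variance s_r^2 = 3.00667e-08
Control sample variance s_c^2 = 1.316e-07
Welch SE (unpooled) = sqrt(s_r^2/n_r + s_c^2/n_c) = sqrt(7.51667e-09 + 2.632e-08) = sqrt(3.38367e-08) = 0.000183948
|mean_r - mean_c| = 0.0001
t = 0.0001 / 0.000183948 = 0.54

0.54


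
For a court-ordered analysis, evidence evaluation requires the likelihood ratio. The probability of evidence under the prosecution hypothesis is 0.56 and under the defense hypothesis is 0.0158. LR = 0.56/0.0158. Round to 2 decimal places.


Likelihood ratio calculation:
LR = P(E|Hp) / P(E|Hd)
LR = 0.56 / 0.0158
LR = 35.44

35.44


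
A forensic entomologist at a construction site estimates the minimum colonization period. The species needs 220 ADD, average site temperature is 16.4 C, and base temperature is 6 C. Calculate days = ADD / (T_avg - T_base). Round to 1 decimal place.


Insect development time:
Effective temperature = avg_temp - T_base = 16.4 - 6 = 10.4 C
Days = ADD / effective_temp = 220 / 10.4 = 21.2 days

21.2


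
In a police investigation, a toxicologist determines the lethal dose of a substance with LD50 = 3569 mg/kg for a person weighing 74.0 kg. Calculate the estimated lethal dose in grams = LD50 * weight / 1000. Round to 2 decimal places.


Lethal dose calculation:
Lethal dose = LD50 * body_weight / 1000
= 3569 * 74.0 / 1000
= 264106 / 1000
= 264.11 g

264.11


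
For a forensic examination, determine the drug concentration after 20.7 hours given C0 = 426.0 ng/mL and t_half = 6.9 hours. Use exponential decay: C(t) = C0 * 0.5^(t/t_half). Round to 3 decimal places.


Drug concentration decay:
Number of half-lives = t / t_half = 20.7 / 6.9 = 3
Decay factor = 0.5^3 = 0.125
C(t) = 426.0 * 0.125 = 53.250 ng/mL

53.250


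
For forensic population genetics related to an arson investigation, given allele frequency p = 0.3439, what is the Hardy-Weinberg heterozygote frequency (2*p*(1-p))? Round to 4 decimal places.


Hardy-Weinberg heterozygote frequency:
q = 1 - p = 1 - 0.3439 = 0.6561
2pq = 2 * 0.3439 * 0.6561 = 0.4513

0.4513


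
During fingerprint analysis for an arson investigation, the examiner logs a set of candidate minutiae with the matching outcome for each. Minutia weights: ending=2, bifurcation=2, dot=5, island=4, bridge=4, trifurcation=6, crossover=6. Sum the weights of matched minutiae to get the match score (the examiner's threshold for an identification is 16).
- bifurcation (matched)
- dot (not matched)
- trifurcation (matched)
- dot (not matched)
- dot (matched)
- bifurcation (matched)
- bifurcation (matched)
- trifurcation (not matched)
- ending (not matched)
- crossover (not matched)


Weighted minutiae match score:
  bifurcation: matched, +2 (running total 2)
  dot: not matched, +0
  trifurcation: matched, +6 (running total 8)
  dot: not matched, +0
  dot: matched, +5 (running total 13)
  bifurcation: matched, +2 (running total 15)
  bifurcation: matched, +2 (running total 17)
  trifurcation: not matched, +0
  ending: not matched, +0
  crossover: not matched, +0
Total score = 17
Threshold = 16; verdict = identification

17


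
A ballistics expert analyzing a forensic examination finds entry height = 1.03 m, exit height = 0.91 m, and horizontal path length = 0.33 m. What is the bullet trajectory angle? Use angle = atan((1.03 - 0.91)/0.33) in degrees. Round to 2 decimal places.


Bullet trajectory angle:
Height difference = 1.03 - 0.91 = 0.12 m
angle = atan(0.12 / 0.33)
angle = atan(0.363636)
angle = 19.98 degrees

19.98


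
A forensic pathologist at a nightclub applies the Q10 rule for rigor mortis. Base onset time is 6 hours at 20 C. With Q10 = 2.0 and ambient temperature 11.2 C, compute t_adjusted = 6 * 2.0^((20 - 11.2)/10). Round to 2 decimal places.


Rigor mortis time adjustment:
Exponent = (T_ref - T_actual) / 10 = (20 - 11.2) / 10 = 0.88
Q10 factor = 2.0^0.88 = 1.84038
t_adjusted = 6 * 1.84038 = 11.04 hours

11.04


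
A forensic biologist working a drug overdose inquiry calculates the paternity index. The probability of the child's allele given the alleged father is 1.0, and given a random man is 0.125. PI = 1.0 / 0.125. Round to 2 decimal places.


Paternity Index calculation:
PI = P(allele|father) / P(allele|random)
PI = 1.0 / 0.125
PI = 8.00

8.00


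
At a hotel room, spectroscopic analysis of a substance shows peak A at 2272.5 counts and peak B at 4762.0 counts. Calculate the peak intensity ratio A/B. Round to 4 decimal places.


Spectral peak ratio:
Peak A = 2272.5 counts
Peak B = 4762.0 counts
Ratio = 2272.5 / 4762.0 = 0.4772

0.4772


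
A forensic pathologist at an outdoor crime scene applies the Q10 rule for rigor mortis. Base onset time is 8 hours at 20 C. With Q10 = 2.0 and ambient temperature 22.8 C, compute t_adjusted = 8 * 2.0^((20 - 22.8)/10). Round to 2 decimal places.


Rigor mortis time adjustment:
Exponent = (T_ref - T_actual) / 10 = (20 - 22.8) / 10 = -0.28
Q10 factor = 2.0^-0.28 = 0.82359
t_adjusted = 8 * 0.82359 = 6.59 hours

6.59


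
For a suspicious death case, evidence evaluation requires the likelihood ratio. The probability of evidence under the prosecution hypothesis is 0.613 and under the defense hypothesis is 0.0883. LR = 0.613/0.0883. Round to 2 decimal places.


Likelihood ratio calculation:
LR = P(E|Hp) / P(E|Hd)
LR = 0.613 / 0.0883
LR = 6.94

6.94


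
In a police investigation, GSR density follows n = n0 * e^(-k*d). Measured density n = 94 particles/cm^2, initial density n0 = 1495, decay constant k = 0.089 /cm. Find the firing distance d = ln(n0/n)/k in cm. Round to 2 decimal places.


GSR distance calculation:
n0/n = 1495 / 94 = 15.904255
ln(n0/n) = 2.766587
d = 2.766587 / 0.089 = 31.09 cm

31.09


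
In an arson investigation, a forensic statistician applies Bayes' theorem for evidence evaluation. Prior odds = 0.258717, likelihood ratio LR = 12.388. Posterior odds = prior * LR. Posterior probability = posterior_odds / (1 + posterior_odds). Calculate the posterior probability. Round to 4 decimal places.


Bayesian evidence evaluation:
Posterior odds = prior_odds * LR = 0.258717 * 12.388 = 3.204986
Posterior probability = posterior_odds / (1 + posterior_odds)
= 3.204986 / (1 + 3.204986)
= 3.204986 / 4.204986
= 0.7622

0.7622


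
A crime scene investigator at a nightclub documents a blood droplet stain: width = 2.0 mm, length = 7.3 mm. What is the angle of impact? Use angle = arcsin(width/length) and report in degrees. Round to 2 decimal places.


Blood spatter impact angle calculation:
width / length = 2.0 / 7.3 = 0.273973
angle = arcsin(0.273973)
angle = 15.90 degrees

15.90


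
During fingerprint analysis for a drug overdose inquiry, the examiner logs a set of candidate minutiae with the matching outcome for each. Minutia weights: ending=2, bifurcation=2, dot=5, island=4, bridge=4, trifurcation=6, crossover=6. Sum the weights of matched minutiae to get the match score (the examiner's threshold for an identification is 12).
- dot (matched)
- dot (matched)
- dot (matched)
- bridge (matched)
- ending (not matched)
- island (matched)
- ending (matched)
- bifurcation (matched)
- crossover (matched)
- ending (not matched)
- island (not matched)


Weighted minutiae match score:
  dot: matched, +5 (running total 5)
  dot: matched, +5 (running total 10)
  dot: matched, +5 (running total 15)
  bridge: matched, +4 (running total 19)
  ending: not matched, +0
  island: matched, +4 (running total 23)
  ending: matched, +2 (running total 25)
  bifurcation: matched, +2 (running total 27)
  crossover: matched, +6 (running total 33)
  ending: not matched, +0
  island: not matched, +0
Total score = 33
Threshold = 12; verdict = identification

33


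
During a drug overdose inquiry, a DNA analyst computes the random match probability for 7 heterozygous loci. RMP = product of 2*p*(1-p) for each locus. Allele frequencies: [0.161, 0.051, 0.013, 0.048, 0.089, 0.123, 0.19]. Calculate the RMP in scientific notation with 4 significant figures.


Computing RMP for 7 loci:
Locus 1: 2 * 0.161 * 0.839 = 0.270158
Locus 2: 2 * 0.051 * 0.949 = 0.096798
Locus 3: 2 * 0.013 * 0.987 = 0.025662
Locus 4: 2 * 0.048 * 0.952 = 0.091392
Locus 5: 2 * 0.089 * 0.911 = 0.162158
Locus 6: 2 * 0.123 * 0.877 = 0.215742
Locus 7: 2 * 0.19 * 0.81 = 0.3078
RMP = 6.604e-07

6.604e-07


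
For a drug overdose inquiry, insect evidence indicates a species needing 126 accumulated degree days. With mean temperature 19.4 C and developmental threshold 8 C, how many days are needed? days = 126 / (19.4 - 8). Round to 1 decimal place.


Insect development time:
Effective temperature = avg_temp - T_base = 19.4 - 8 = 11.4 C
Days = ADD / effective_temp = 126 / 11.4 = 11.1 days

11.1


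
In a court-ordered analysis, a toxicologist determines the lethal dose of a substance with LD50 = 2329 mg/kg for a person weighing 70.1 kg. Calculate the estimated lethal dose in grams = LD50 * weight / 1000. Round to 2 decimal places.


Lethal dose calculation:
Lethal dose = LD50 * body_weight / 1000
= 2329 * 70.1 / 1000
= 163262.9 / 1000
= 163.26 g

163.26


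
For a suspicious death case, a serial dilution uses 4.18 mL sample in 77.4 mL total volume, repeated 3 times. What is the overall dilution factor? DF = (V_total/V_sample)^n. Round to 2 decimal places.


Dilution factor calculation:
Single dilution = V_total / V_sample = 77.4 / 4.18 ≈ 18.516746
Number of dilutions = 3
Total DF = (77.4 / 4.18)^3 (full precision, rounded at the end) = 6348.83

6348.83


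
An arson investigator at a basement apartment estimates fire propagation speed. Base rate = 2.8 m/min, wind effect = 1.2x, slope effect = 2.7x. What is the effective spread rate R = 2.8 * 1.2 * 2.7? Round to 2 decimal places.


Fire spread rate calculation:
R = R0 * wind_factor * slope_factor
= 2.8 * 1.2 * 2.7
= 3.36 * 2.7
= 9.07 m/min

9.07


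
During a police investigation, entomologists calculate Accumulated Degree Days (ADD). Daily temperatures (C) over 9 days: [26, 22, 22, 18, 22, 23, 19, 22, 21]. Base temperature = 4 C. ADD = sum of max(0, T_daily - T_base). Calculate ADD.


Computing ADD day by day:
Day 1: max(0, 26 - 4) = 22
Day 2: max(0, 22 - 4) = 18
Day 3: max(0, 22 - 4) = 18
Day 4: max(0, 18 - 4) = 14
Day 5: max(0, 22 - 4) = 18
Day 6: max(0, 23 - 4) = 19
Day 7: max(0, 19 - 4) = 15
Day 8: max(0, 22 - 4) = 18
Day 9: max(0, 21 - 4) = 17
Total ADD = 159

159


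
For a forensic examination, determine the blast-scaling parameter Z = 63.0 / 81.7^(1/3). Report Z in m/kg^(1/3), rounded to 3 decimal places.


Scaled distance calculation:
W^(1/3) = 81.7^(1/3) = 4.339177
Z = R / W^(1/3) = 63.0 / 4.339177
Z = 14.519 m/kg^(1/3)

14.519


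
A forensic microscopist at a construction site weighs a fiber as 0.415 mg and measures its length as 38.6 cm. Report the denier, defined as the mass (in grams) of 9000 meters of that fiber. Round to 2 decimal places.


Denier calculation:
Mass in grams = 0.415 mg / 1000 = 0.000415 g
Length in meters = 38.6 cm / 100 = 0.386 m
Linear density = mass / length = 0.000415 / 0.386 = 0.00107513 g/m
Denier = (g/m) * 9000 = 0.00107513 * 9000 = 9.68

9.68


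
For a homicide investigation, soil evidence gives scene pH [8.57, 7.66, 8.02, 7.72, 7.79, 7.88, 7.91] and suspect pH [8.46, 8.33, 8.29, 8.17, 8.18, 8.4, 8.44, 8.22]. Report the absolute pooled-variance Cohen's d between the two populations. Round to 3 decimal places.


Pooled-variance Cohen's d for soil pH comparison:
Scene mean = 55.55 / 7 = 7.935714
Suspect mean = 66.49 / 8 = 8.31125
Scene sample variance s_s^2 = 0.092829
Suspect sample variance s_c^2 = 0.01327
Pooled variance = ((n_s-1)*s_s^2 + (n_c-1)*s_c^2) / (n_s + n_c - 2) = 0.049989
Pooled SD = sqrt(0.049989) = 0.223582
Mean difference = -0.375536
|d| = |-0.375536| / 0.223582 = 1.680

1.680


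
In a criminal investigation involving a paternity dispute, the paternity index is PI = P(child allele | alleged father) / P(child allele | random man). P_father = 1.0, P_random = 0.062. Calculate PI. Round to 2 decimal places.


Paternity Index calculation:
PI = P(allele|father) / P(allele|random)
PI = 1.0 / 0.062
PI = 16.13

16.13


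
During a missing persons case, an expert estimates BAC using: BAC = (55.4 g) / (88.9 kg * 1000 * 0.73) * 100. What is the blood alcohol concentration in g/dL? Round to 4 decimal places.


Applying the Widmark formula:
BAC = (dose_g / (body_wt * 1000 * r)) * 100
Denominator = 88.9 * 1000 * 0.73 = 64897
BAC = (55.4 / 64897) * 100
BAC = 0.0854 g/dL

0.0854


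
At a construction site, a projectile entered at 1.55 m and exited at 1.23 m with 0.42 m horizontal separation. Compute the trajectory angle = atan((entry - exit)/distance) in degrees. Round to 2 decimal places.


Bullet trajectory angle:
Height difference = 1.55 - 1.23 = 0.32 m
angle = atan(0.32 / 0.42)
angle = atan(0.761905)
angle = 37.30 degrees

37.30


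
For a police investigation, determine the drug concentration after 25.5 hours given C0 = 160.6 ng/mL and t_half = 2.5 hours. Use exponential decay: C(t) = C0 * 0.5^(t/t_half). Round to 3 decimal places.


Drug concentration decay:
Number of half-lives = t / t_half = 25.5 / 2.5 = 10.2
Decay factor = 0.5^10.2 = 0.00085015
C(t) = 160.6 * 0.00085015 = 0.137 ng/mL

0.137


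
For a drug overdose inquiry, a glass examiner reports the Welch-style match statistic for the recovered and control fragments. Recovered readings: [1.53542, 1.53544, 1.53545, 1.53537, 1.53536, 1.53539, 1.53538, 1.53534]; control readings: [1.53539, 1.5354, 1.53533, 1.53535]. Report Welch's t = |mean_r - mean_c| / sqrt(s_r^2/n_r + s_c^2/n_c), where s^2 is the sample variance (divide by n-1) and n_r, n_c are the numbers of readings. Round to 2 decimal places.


Welch's t-criterion for glass RI comparison:
Recovered mean = sum / n_r = 12.28315 / 8 = 1.5353937
Control mean = sum / n_c = 6.14147 / 4 = 1.5353675
Recovered sample variance s_r^2 = 1.54107e-09
Control sample variance s_c^2 = 1.09167e-09
Welch SE (unpooled) = sqrt(s_r^2/n_r + s_c^2/n_c) = sqrt(1.92634e-10 + 2.72917e-10) = sqrt(4.65551e-10) = 2.15766e-05
|mean_r - mean_c| = 2.625e-05
t = 2.625e-05 / 2.15766e-05 = 1.22

1.22
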